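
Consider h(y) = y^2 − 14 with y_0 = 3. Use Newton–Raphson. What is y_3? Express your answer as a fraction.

h'(y) = 2y.
h(3) = −5, h'(3) = 6, so y_1 = 3 − (−5)/6 = 23/6.
h(23/6) = 25/36, h'(23/6) = 23/3, so y_2 = (23/6) − (25/36)/(23/3) = 1033/276.
h(1033/276) = 625/76176, h'(1033/276) = 1033/138, so y_3 = (1033/276) − (625/76176)/(1033/138) = 2133553/570216.

2133553/570216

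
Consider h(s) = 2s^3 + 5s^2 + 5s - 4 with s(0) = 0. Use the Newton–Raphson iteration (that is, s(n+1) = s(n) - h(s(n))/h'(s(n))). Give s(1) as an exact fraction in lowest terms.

h'(s) = 6s^2 + 10s + 5.
h(0) = -4, h'(0) = 5, so s(1) = 0 - (-4)/5 = 4/5.

4/5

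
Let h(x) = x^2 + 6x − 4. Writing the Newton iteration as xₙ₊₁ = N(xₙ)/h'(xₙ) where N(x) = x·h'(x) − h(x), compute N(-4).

20

h'(x) = 2x + 6.
N(x) = x·h'(x) − h(x) = x·(2x + 6) − (x^2 + 6x − 4) = x^2 + 4.
N(-4) = 20.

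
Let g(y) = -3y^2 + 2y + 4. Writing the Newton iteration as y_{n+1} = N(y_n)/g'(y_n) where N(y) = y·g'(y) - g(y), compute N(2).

g'(y) = -6y + 2.
N(y) = y·g'(y) - g(y) = y·(-6y + 2) - (-3y^2 + 2y + 4) = -3y^2 - 4.
N(2) = -16.

-16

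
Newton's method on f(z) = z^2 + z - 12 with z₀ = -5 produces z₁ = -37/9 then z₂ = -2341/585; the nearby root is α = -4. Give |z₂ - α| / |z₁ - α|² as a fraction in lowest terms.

9/65

z₁ - α = -37/9 - (-4) = -37/9 + 4 = -1/9, so |z₁ - α| = 1/9.
z₂ - α = -2341/585 - (-4) = -2341/585 + 4 = -1/585, so |z₂ - α| = 1/585.
|z₁ - α|² = 1/81.
Ratio = (1/585) / (1/81) = 9/65.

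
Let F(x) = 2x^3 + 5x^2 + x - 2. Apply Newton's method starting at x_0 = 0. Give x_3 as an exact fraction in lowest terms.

2014/2705

F'(x) = 6x^2 + 10x + 1.
F(0) = -2, F'(0) = 1, so x_1 = 0 - (-2)/1 = 2.
F(2) = 36, F'(2) = 45, so x_2 = 2 - 36/45 = 6/5.
F(6/5) = 1232/125, F'(6/5) = 541/25, so x_3 = (6/5) - (1232/125)/(541/25) = 2014/2705.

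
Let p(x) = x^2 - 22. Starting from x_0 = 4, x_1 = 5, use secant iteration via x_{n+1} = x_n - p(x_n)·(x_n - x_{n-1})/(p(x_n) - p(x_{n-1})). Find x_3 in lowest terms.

p(4) = -6, p(5) = 3. x_2 = 5 - 3·(5 - 4)/(3 - (-6)) = 14/3.
p(5) = 3, p(14/3) = -2/9. x_3 = (14/3) - (-2/9)·((14/3) - 5)/((-2/9) - 3) = 136/29.

136/29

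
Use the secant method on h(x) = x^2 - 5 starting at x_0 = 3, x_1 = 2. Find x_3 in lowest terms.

47/21

h(3) = 4, h(2) = -1. x_2 = 2 - (-1)·(2 - 3)/((-1) - 4) = 11/5.
h(2) = -1, h(11/5) = -4/25. x_3 = (11/5) - (-4/25)·((11/5) - 2)/((-4/25) - (-1)) = 47/21.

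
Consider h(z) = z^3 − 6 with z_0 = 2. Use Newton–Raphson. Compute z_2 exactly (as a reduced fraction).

1979/1089

h'(z) = 3z^2.
h(2) = 2, h'(2) = 12, so z_1 = 2 − 2/12 = 11/6.
h(11/6) = 35/216, h'(11/6) = 121/12, so z_2 = (11/6) − (35/216)/(121/12) = 1979/1089.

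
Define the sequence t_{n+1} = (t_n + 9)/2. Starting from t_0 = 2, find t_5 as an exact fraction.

281/32

t_1 = (2 + 9)/2 = 11/2.
t_2 = ((11/2) + 9)/2 = 29/4.
t_3 = ((29/4) + 9)/2 = 65/8.
t_4 = ((65/8) + 9)/2 = 137/16.
t_5 = ((137/16) + 9)/2 = 281/32.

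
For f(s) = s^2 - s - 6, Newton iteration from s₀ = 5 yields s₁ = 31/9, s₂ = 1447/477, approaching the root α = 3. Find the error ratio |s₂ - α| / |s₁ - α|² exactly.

s₁ - α = 31/9 - 3 = 4/9, so |s₁ - α| = 4/9.
s₂ - α = 1447/477 - 3 = 16/477, so |s₂ - α| = 16/477.
|s₁ - α|² = 16/81.
Ratio = (16/477) / (16/81) = 9/53.

9/53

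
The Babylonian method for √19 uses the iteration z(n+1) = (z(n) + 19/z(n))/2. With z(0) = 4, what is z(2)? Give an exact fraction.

z(1) = (4 + 19/4)/2 = 35/8.
z(2) = (35/8 + 19/(35/8))/2 = 2441/560.

2441/560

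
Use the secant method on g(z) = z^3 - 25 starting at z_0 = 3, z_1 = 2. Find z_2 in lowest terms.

55/19

g(3) = 2, g(2) = -17. z_2 = 2 - (-17)·(2 - 3)/((-17) - 2) = 55/19.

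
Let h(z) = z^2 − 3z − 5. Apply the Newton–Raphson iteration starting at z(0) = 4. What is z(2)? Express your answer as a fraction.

566/135

h'(z) = 2z − 3.
h(4) = −1, h'(4) = 5, so z(1) = 4 − (−1)/5 = 21/5.
h(21/5) = 1/25, h'(21/5) = 27/5, so z(2) = (21/5) − (1/25)/(27/5) = 566/135.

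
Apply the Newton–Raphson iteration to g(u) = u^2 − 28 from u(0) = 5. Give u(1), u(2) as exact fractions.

g'(u) = 2u.
g(5) = −3, g'(5) = 10, so u(1) = 5 − (−3)/10 = 53/10.
g(53/10) = 9/100, g'(53/10) = 53/5, so u(2) = (53/10) − (9/100)/(53/5) = 5609/1060.

u(1) = 53/10, u(2) = 5609/1060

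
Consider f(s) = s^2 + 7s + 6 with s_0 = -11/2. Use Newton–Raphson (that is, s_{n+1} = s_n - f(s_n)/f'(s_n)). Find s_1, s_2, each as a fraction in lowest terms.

s_1 = -97/16, s_2 = -7873/1312

f'(s) = 2s + 7.
f(-11/2) = -9/4, f'(-11/2) = -4, so s_1 = (-11/2) - (-9/4)/(-4) = -97/16.
f(-97/16) = 81/256, f'(-97/16) = -41/8, so s_2 = (-97/16) - (81/256)/(-41/8) = -7873/1312.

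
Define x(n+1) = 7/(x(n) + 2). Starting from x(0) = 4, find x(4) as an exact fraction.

560/293

x(1) = 7/(4 + 2) = 7/6.
x(2) = 7/(7/6 + 2) = 42/19.
x(3) = 7/(42/19 + 2) = 133/80.
x(4) = 7/(133/80 + 2) = 560/293.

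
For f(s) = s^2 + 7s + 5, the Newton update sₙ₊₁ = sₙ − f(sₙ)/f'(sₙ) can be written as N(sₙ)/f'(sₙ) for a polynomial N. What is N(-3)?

f'(s) = 2s + 7.
N(s) = s·f'(s) − f(s) = s·(2s + 7) − (s^2 + 7s + 5) = s^2 − 5.
N(-3) = 4.

4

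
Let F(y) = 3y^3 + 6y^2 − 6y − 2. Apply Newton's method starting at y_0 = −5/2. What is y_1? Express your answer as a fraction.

−217/81

F'(y) = 9y^2 + 12y − 6.
F(−5/2) = 29/8, F'(−5/2) = 81/4, so y_1 = (−5/2) − (29/8)/(81/4) = −217/81.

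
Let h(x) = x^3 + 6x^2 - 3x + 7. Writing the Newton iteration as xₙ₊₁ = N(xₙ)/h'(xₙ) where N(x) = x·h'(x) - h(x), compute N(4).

h'(x) = 3x^2 + 12x - 3.
N(x) = x·h'(x) - h(x) = x·(3x^2 + 12x - 3) - (x^3 + 6x^2 - 3x + 7) = 2x^3 + 6x^2 - 7.
N(4) = 217.

217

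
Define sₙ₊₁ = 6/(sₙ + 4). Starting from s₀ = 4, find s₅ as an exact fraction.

s₁ = 6/(4 + 4) = 3/4.
s₂ = 6/(3/4 + 4) = 24/19.
s₃ = 6/(24/19 + 4) = 57/50.
s₄ = 6/(57/50 + 4) = 300/257.
s₅ = 6/(300/257 + 4) = 771/664.

771/664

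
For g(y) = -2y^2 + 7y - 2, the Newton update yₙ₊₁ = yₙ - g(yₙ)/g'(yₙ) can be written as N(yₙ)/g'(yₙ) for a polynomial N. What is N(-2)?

-6

g'(y) = -4y + 7.
N(y) = y·g'(y) - g(y) = y·(-4y + 7) - (-2y^2 + 7y - 2) = -2y^2 + 2.
N(-2) = -6.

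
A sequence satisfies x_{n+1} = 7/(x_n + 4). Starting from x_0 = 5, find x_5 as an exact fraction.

x_1 = 7/(5 + 4) = 7/9.
x_2 = 7/(7/9 + 4) = 63/43.
x_3 = 7/(63/43 + 4) = 301/235.
x_4 = 7/(301/235 + 4) = 1645/1241.
x_5 = 7/(1645/1241 + 4) = 8687/6609.

8687/6609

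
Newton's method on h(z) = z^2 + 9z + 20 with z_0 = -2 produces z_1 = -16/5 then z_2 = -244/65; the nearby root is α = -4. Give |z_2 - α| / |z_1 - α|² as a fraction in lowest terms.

z_1 - α = -16/5 - (-4) = -16/5 + 4 = 4/5, so |z_1 - α| = 4/5.
z_2 - α = -244/65 - (-4) = -244/65 + 4 = 16/65, so |z_2 - α| = 16/65.
|z_1 - α|² = 16/25.
Ratio = (16/65) / (16/25) = 5/13.

5/13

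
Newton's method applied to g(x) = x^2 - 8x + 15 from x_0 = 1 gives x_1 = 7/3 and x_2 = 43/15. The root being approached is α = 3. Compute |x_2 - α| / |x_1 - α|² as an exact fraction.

x_1 - α = 7/3 - 3 = -2/3, so |x_1 - α| = 2/3.
x_2 - α = 43/15 - 3 = -2/15, so |x_2 - α| = 2/15.
|x_1 - α|² = 4/9.
Ratio = (2/15) / (4/9) = 3/10.

3/10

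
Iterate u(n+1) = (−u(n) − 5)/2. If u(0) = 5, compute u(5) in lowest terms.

u(1) = (−5 − 5)/2 = −5.
u(2) = (−(−5) − 5)/2 = 0.
u(3) = (−0 − 5)/2 = −5/2.
u(4) = (−(−5/2) − 5)/2 = −5/4.
u(5) = (−(−5/4) − 5)/2 = −15/8.

−15/8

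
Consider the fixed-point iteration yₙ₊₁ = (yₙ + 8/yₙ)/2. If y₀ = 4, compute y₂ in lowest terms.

17/6

y₁ = (4 + 8/4)/2 = 3.
y₂ = (3 + 8/3)/2 = 17/6.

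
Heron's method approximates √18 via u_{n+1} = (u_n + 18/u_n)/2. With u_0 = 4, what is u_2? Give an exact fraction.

577/136

u_1 = (4 + 18/4)/2 = 17/4.
u_2 = (17/4 + 18/(17/4))/2 = 577/136.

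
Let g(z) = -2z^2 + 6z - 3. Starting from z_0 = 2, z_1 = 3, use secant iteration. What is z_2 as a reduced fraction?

9/4

g(2) = 1, g(3) = -3. z_2 = 3 - (-3)·(3 - 2)/((-3) - 1) = 9/4.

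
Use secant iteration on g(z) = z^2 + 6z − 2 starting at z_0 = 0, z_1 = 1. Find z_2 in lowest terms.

2/7

g(0) = −2, g(1) = 5. z_2 = 1 − 5·(1 − 0)/(5 − (−2)) = 2/7.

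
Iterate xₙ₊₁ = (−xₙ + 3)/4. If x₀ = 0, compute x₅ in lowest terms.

x₁ = (−0 + 3)/4 = 3/4.
x₂ = (−(3/4) + 3)/4 = 9/16.
x₃ = (−(9/16) + 3)/4 = 39/64.
x₄ = (−(39/64) + 3)/4 = 153/256.
x₅ = (−(153/256) + 3)/4 = 615/1024.

615/1024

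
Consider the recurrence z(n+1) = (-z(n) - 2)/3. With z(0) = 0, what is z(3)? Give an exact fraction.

z(1) = (-0 - 2)/3 = -2/3.
z(2) = (-(-2/3) - 2)/3 = -4/9.
z(3) = (-(-4/9) - 2)/3 = -14/27.

-14/27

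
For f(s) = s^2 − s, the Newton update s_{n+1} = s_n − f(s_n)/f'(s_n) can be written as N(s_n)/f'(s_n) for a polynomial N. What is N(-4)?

16

f'(s) = 2s − 1.
N(s) = s·f'(s) − f(s) = s·(2s − 1) − (s^2 − s) = s^2.
N(-4) = 16.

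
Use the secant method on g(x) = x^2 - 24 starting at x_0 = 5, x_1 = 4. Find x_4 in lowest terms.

g(5) = 1, g(4) = -8. x_2 = 4 - (-8)·(4 - 5)/((-8) - 1) = 44/9.
g(4) = -8, g(44/9) = -8/81. x_3 = (44/9) - (-8/81)·((44/9) - 4)/((-8/81) - (-8)) = 49/10.
g(44/9) = -8/81, g(49/10) = 1/100. x_4 = (49/10) - (1/100)·((49/10) - (44/9))/((1/100) - (-8/81)) = 4316/881.

4316/881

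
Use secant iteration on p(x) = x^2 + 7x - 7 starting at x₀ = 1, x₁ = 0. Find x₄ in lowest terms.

560/631

p(1) = 1, p(0) = -7. x₂ = 0 - (-7)·(0 - 1)/((-7) - 1) = 7/8.
p(0) = -7, p(7/8) = -7/64. x₃ = (7/8) - (-7/64)·((7/8) - 0)/((-7/64) - (-7)) = 8/9.
p(7/8) = -7/64, p(8/9) = 1/81. x₄ = (8/9) - (1/81)·((8/9) - (7/8))/((1/81) - (-7/64)) = 560/631.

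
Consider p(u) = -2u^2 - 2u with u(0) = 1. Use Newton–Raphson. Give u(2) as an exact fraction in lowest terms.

1/15

p'(u) = -4u - 2.
p(1) = -4, p'(1) = -6, so u(1) = 1 - (-4)/(-6) = 1/3.
p(1/3) = -8/9, p'(1/3) = -10/3, so u(2) = (1/3) - (-8/9)/(-10/3) = 1/15.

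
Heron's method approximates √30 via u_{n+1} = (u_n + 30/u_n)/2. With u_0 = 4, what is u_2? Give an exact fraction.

u_1 = (4 + 30/4)/2 = 23/4.
u_2 = (23/4 + 30/(23/4))/2 = 1009/184.

1009/184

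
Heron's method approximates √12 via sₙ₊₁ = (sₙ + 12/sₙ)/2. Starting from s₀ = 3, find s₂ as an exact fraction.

97/28

s₁ = (3 + 12/3)/2 = 7/2.
s₂ = (7/2 + 12/(7/2))/2 = 97/28.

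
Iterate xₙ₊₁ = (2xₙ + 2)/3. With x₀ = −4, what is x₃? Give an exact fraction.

2/9

x₁ = (2·(−4) + 2)/3 = −2.
x₂ = (2·(−2) + 2)/3 = −2/3.
x₃ = (2·(−2/3) + 2)/3 = 2/9.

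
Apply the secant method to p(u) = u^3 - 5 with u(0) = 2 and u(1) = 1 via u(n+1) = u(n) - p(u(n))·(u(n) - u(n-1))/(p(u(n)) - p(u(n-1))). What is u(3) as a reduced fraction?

443/247

p(2) = 3, p(1) = -4. u(2) = 1 - (-4)·(1 - 2)/((-4) - 3) = 11/7.
p(1) = -4, p(11/7) = -384/343. u(3) = (11/7) - (-384/343)·((11/7) - 1)/((-384/343) - (-4)) = 443/247.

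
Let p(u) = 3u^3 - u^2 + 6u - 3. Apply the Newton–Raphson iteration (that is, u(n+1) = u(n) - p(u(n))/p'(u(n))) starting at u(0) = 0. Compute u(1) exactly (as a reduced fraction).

p'(u) = 9u^2 - 2u + 6.
p(0) = -3, p'(0) = 6, so u(1) = 0 - (-3)/6 = 1/2.

1/2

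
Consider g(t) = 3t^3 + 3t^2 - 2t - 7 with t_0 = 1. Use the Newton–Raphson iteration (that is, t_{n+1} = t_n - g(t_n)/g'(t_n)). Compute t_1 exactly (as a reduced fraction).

g'(t) = 9t^2 + 6t - 2.
g(1) = -3, g'(1) = 13, so t_1 = 1 - (-3)/13 = 16/13.

16/13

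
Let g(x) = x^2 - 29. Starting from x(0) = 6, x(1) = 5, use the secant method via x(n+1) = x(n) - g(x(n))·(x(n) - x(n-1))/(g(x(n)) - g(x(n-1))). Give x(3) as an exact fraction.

307/57

g(6) = 7, g(5) = -4. x(2) = 5 - (-4)·(5 - 6)/((-4) - 7) = 59/11.
g(5) = -4, g(59/11) = -28/121. x(3) = (59/11) - (-28/121)·((59/11) - 5)/((-28/121) - (-4)) = 307/57.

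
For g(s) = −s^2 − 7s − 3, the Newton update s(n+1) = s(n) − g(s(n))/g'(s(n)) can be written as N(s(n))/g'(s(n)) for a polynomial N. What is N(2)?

g'(s) = −2s − 7.
N(s) = s·g'(s) − g(s) = s·(−2s − 7) − (−s^2 − 7s − 3) = −s^2 + 3.
N(2) = −1.

−1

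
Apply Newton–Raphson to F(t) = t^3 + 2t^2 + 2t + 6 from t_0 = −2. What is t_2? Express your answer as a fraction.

F'(t) = 3t^2 + 4t + 2.
F(−2) = 2, F'(−2) = 6, so t_1 = (−2) − 2/6 = −7/3.
F(−7/3) = −13/27, F'(−7/3) = 9, so t_2 = (−7/3) − (−13/27)/9 = −554/243.

−554/243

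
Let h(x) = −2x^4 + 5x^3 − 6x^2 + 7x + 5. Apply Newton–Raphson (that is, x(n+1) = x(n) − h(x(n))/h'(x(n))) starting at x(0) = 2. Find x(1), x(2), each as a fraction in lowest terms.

x(1) = 15/7, x(2) = 145655/68558

h'(x) = −8x^3 + 15x^2 − 12x + 7.
h(2) = 3, h'(2) = −21, so x(1) = 2 − 3/(−21) = 15/7.
h(15/7) = −1255/2401, h'(15/7) = −9794/343, so x(2) = (15/7) − (−1255/2401)/(−9794/343) = 145655/68558.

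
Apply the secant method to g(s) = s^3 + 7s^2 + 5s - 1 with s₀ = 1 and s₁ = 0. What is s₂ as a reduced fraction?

g(1) = 12, g(0) = -1. s₂ = 0 - (-1)·(0 - 1)/((-1) - 12) = 1/13.

1/13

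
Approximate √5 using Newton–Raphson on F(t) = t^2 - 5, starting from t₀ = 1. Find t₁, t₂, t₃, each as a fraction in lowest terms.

t₁ = 3, t₂ = 7/3, t₃ = 47/21

F'(t) = 2t.
F(1) = -4, F'(1) = 2, so t₁ = 1 - (-4)/2 = 3.
F(3) = 4, F'(3) = 6, so t₂ = 3 - 4/6 = 7/3.
F(7/3) = 4/9, F'(7/3) = 14/3, so t₃ = (7/3) - (4/9)/(14/3) = 47/21.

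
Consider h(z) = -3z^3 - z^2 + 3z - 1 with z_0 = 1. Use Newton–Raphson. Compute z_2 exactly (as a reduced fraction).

67/114

h'(z) = -9z^2 - 2z + 3.
h(1) = -2, h'(1) = -8, so z_1 = 1 - (-2)/(-8) = 3/4.
h(3/4) = -37/64, h'(3/4) = -57/16, so z_2 = (3/4) - (-37/64)/(-57/16) = 67/114.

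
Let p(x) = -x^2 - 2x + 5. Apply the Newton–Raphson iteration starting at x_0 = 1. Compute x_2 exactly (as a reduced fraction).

p'(x) = -2x - 2.
p(1) = 2, p'(1) = -4, so x_1 = 1 - 2/(-4) = 3/2.
p(3/2) = -1/4, p'(3/2) = -5, so x_2 = (3/2) - (-1/4)/(-5) = 29/20.

29/20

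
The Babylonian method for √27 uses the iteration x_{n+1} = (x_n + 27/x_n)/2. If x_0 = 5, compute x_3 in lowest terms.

x_1 = (5 + 27/5)/2 = 26/5.
x_2 = (26/5 + 27/(26/5))/2 = 1351/260.
x_3 = (1351/260 + 27/(1351/260))/2 = 3650401/702520.

3650401/702520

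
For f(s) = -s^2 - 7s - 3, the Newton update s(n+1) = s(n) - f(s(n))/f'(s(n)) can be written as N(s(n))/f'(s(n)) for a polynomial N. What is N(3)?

-6

f'(s) = -2s - 7.
N(s) = s·f'(s) - f(s) = s·(-2s - 7) - (-s^2 - 7s - 3) = -s^2 + 3.
N(3) = -6.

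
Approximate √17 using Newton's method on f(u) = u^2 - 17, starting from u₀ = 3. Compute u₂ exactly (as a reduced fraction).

f'(u) = 2u.
f(3) = -8, f'(3) = 6, so u₁ = 3 - (-8)/6 = 13/3.
f(13/3) = 16/9, f'(13/3) = 26/3, so u₂ = (13/3) - (16/9)/(26/3) = 161/39.

161/39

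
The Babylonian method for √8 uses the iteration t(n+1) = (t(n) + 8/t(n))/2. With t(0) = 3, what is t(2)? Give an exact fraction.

577/204

t(1) = (3 + 8/3)/2 = 17/6.
t(2) = (17/6 + 8/(17/6))/2 = 577/204.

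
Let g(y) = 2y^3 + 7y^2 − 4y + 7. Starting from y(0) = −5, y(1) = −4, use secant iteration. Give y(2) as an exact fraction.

g(−5) = −48, g(−4) = 7. y(2) = (−4) − 7·((−4) − (−5))/(7 − (−48)) = −227/55.

−227/55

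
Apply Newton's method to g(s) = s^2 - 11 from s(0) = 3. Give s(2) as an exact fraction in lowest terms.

199/60

g'(s) = 2s.
g(3) = -2, g'(3) = 6, so s(1) = 3 - (-2)/6 = 10/3.
g(10/3) = 1/9, g'(10/3) = 20/3, so s(2) = (10/3) - (1/9)/(20/3) = 199/60.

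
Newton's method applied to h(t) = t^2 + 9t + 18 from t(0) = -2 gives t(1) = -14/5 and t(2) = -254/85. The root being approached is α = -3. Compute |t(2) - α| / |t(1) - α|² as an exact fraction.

t(1) - α = -14/5 - (-3) = -14/5 + 3 = 1/5, so |t(1) - α| = 1/5.
t(2) - α = -254/85 - (-3) = -254/85 + 3 = 1/85, so |t(2) - α| = 1/85.
|t(1) - α|² = 1/25.
Ratio = (1/85) / (1/25) = 5/17.

5/17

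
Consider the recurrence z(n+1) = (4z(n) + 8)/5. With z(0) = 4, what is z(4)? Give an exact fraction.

z(1) = (4·4 + 8)/5 = 24/5.
z(2) = (4·(24/5) + 8)/5 = 136/25.
z(3) = (4·(136/25) + 8)/5 = 744/125.
z(4) = (4·(744/125) + 8)/5 = 3976/625.

3976/625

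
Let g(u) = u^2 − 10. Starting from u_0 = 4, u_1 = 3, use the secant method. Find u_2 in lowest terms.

g(4) = 6, g(3) = −1. u_2 = 3 − (−1)·(3 − 4)/((−1) − 6) = 22/7.

22/7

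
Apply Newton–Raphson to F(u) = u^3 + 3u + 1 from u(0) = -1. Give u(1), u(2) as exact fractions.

F'(u) = 3u^2 + 3.
F(-1) = -3, F'(-1) = 6, so u(1) = (-1) - (-3)/6 = -1/2.
F(-1/2) = -5/8, F'(-1/2) = 15/4, so u(2) = (-1/2) - (-5/8)/(15/4) = -1/3.

u(1) = -1/2, u(2) = -1/3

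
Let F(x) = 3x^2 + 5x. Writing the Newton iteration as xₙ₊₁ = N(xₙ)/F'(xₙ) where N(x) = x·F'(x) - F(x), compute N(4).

48

F'(x) = 6x + 5.
N(x) = x·F'(x) - F(x) = x·(6x + 5) - (3x^2 + 5x) = 3x^2.
N(4) = 48.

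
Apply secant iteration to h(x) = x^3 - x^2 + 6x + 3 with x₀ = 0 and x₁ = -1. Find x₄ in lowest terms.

-22775203/50481443

h(0) = 3, h(-1) = -5. x₂ = (-1) - (-5)·((-1) - 0)/((-5) - 3) = -3/8.
h(-1) = -5, h(-3/8) = 285/512. x₃ = (-3/8) - (285/512)·((-3/8) - (-1))/((285/512) - (-5)) = -249/569.
h(-3/8) = 285/512, h(-249/569) = 18244275/184220009. x₄ = (-249/569) - (18244275/184220009)·((-249/569) - (-3/8))/((18244275/184220009) - (285/512)) = -22775203/50481443.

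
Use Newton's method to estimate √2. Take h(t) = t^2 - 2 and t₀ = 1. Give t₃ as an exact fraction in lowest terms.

577/408

h'(t) = 2t.
h(1) = -1, h'(1) = 2, so t₁ = 1 - (-1)/2 = 3/2.
h(3/2) = 1/4, h'(3/2) = 3, so t₂ = (3/2) - (1/4)/3 = 17/12.
h(17/12) = 1/144, h'(17/12) = 17/6, so t₃ = (17/12) - (1/144)/(17/6) = 577/408.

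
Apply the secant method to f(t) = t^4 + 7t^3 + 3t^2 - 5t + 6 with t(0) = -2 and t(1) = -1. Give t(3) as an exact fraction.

f(-2) = -12, f(-1) = 8. t(2) = (-1) - 8·((-1) - (-2))/(8 - (-12)) = -7/5.
f(-1) = 8, f(-7/5) = 2196/625. t(3) = (-7/5) - (2196/625)·((-7/5) - (-1))/((2196/625) - 8) = -1201/701.

-1201/701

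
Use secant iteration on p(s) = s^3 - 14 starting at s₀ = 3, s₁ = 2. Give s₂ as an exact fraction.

44/19

p(3) = 13, p(2) = -6. s₂ = 2 - (-6)·(2 - 3)/((-6) - 13) = 44/19.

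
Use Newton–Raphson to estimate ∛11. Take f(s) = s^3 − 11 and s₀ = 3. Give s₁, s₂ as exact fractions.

f'(s) = 3s^2.
f(3) = 16, f'(3) = 27, so s₁ = 3 − 16/27 = 65/27.
f(65/27) = 58112/19683, f'(65/27) = 4225/243, so s₂ = (65/27) − (58112/19683)/(4225/243) = 765763/342225.

s₁ = 65/27, s₂ = 765763/342225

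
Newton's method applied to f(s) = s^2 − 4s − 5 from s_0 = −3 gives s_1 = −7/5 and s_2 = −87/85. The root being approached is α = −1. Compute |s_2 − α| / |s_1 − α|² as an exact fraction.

s_1 − α = −7/5 − (−1) = −7/5 + 1 = −2/5, so |s_1 − α| = 2/5.
s_2 − α = −87/85 − (−1) = −87/85 + 1 = −2/85, so |s_2 − α| = 2/85.
|s_1 − α|² = 4/25.
Ratio = (2/85) / (4/25) = 5/34.

5/34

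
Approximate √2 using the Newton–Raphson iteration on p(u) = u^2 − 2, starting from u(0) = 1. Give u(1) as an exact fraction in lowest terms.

3/2

p'(u) = 2u.
p(1) = −1, p'(1) = 2, so u(1) = 1 − (−1)/2 = 3/2.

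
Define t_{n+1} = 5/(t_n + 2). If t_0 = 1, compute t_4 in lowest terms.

185/129

t_1 = 5/(1 + 2) = 5/3.
t_2 = 5/(5/3 + 2) = 15/11.
t_3 = 5/(15/11 + 2) = 55/37.
t_4 = 5/(55/37 + 2) = 185/129.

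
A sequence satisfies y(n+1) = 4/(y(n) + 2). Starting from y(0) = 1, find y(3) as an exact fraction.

5/4

y(1) = 4/(1 + 2) = 4/3.
y(2) = 4/(4/3 + 2) = 6/5.
y(3) = 4/(6/5 + 2) = 5/4.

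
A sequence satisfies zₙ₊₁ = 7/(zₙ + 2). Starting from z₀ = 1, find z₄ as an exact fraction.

329/185

z₁ = 7/(1 + 2) = 7/3.
z₂ = 7/(7/3 + 2) = 21/13.
z₃ = 7/(21/13 + 2) = 91/47.
z₄ = 7/(91/47 + 2) = 329/185.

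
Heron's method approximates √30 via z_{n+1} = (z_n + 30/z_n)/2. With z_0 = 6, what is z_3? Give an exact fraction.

116161/21208

z_1 = (6 + 30/6)/2 = 11/2.
z_2 = (11/2 + 30/(11/2))/2 = 241/44.
z_3 = (241/44 + 30/(241/44))/2 = 116161/21208.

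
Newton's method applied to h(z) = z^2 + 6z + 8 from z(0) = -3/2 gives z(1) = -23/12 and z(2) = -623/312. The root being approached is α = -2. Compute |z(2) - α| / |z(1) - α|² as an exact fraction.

6/13

z(1) - α = -23/12 - (-2) = -23/12 + 2 = 1/12, so |z(1) - α| = 1/12.
z(2) - α = -623/312 - (-2) = -623/312 + 2 = 1/312, so |z(2) - α| = 1/312.
|z(1) - α|² = 1/144.
Ratio = (1/312) / (1/144) = 6/13.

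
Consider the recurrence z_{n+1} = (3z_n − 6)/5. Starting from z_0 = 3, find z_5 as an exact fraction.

z_1 = (3·3 − 6)/5 = 3/5.
z_2 = (3·(3/5) − 6)/5 = −21/25.
z_3 = (3·(−21/25) − 6)/5 = −213/125.
z_4 = (3·(−213/125) − 6)/5 = −1389/625.
z_5 = (3·(−1389/625) − 6)/5 = −7917/3125.

−7917/3125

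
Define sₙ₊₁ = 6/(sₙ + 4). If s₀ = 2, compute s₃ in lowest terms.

15/13

s₁ = 6/(2 + 4) = 1.
s₂ = 6/(1 + 4) = 6/5.
s₃ = 6/(6/5 + 4) = 15/13.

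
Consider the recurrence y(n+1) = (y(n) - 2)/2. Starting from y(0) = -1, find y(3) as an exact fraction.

y(1) = ((-1) - 2)/2 = -3/2.
y(2) = ((-3/2) - 2)/2 = -7/4.
y(3) = ((-7/4) - 2)/2 = -15/8.

-15/8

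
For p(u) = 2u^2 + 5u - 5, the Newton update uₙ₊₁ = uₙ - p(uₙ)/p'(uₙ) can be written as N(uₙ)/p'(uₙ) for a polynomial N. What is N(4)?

37

p'(u) = 4u + 5.
N(u) = u·p'(u) - p(u) = u·(4u + 5) - (2u^2 + 5u - 5) = 2u^2 + 5.
N(4) = 37.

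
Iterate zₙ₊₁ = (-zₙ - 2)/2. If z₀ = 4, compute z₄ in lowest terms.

z₁ = (-4 - 2)/2 = -3.
z₂ = (-(-3) - 2)/2 = 1/2.
z₃ = (-(1/2) - 2)/2 = -5/4.
z₄ = (-(-5/4) - 2)/2 = -3/8.

-3/8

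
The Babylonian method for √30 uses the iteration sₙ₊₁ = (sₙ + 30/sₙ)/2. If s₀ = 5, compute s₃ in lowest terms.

116161/21208

s₁ = (5 + 30/5)/2 = 11/2.
s₂ = (11/2 + 30/(11/2))/2 = 241/44.
s₃ = (241/44 + 30/(241/44))/2 = 116161/21208.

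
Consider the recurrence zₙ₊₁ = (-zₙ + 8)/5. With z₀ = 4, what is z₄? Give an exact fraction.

z₁ = (-4 + 8)/5 = 4/5.
z₂ = (-(4/5) + 8)/5 = 36/25.
z₃ = (-(36/25) + 8)/5 = 164/125.
z₄ = (-(164/125) + 8)/5 = 836/625.

836/625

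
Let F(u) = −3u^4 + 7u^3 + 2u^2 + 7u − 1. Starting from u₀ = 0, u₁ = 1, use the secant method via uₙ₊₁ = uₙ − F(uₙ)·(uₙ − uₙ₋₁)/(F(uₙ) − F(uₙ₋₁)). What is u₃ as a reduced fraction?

F(0) = −1, F(1) = 12. u₂ = 1 − 12·(1 − 0)/(12 − (−1)) = 1/13.
F(1) = 12, F(1/13) = −12756/28561. u₃ = (1/13) − (−12756/28561)·((1/13) − 1)/((−12756/28561) − 12) = 815/7406.

815/7406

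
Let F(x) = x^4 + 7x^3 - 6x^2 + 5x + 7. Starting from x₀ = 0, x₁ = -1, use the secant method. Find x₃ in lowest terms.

F(0) = 7, F(-1) = -10. x₂ = (-1) - (-10)·((-1) - 0)/((-10) - 7) = -7/17.
F(-1) = -10, F(-7/17) = 289310/83521. x₃ = (-7/17) - (289310/83521)·((-7/17) - (-1))/((289310/83521) - (-10)) = -31661/56226.

-31661/56226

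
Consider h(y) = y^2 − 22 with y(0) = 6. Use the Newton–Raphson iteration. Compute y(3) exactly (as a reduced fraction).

h'(y) = 2y.
h(6) = 14, h'(6) = 12, so y(1) = 6 − 14/12 = 29/6.
h(29/6) = 49/36, h'(29/6) = 29/3, so y(2) = (29/6) − (49/36)/(29/3) = 1633/348.
h(1633/348) = 2401/121104, h'(1633/348) = 1633/174, so y(3) = (1633/348) − (2401/121104)/(1633/174) = 5330977/1136568.

5330977/1136568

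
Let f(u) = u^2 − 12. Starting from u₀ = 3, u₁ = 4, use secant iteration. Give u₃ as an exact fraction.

f(3) = −3, f(4) = 4. u₂ = 4 − 4·(4 − 3)/(4 − (−3)) = 24/7.
f(4) = 4, f(24/7) = −12/49. u₃ = (24/7) − (−12/49)·((24/7) − 4)/((−12/49) − 4) = 45/13.

45/13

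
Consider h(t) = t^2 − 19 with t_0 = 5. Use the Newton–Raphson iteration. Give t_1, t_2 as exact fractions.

t_1 = 22/5, t_2 = 959/220

h'(t) = 2t.
h(5) = 6, h'(5) = 10, so t_1 = 5 − 6/10 = 22/5.
h(22/5) = 9/25, h'(22/5) = 44/5, so t_2 = (22/5) − (9/25)/(44/5) = 959/220.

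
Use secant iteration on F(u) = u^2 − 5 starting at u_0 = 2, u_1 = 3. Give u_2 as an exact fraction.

F(2) = −1, F(3) = 4. u_2 = 3 − 4·(3 − 2)/(4 − (−1)) = 11/5.

11/5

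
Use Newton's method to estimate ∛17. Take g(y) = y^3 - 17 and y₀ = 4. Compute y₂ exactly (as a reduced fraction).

g'(y) = 3y^2.
g(4) = 47, g'(4) = 48, so y₁ = 4 - 47/48 = 145/48.
g(145/48) = 1168561/110592, g'(145/48) = 21025/768, so y₂ = (145/48) - (1168561/110592)/(21025/768) = 3988657/1513800.

3988657/1513800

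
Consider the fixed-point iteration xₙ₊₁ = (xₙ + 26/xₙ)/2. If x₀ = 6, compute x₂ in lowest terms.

1897/372

x₁ = (6 + 26/6)/2 = 31/6.
x₂ = (31/6 + 26/(31/6))/2 = 1897/372.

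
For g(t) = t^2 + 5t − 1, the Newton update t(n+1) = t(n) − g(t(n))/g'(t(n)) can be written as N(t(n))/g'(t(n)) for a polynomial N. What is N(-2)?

g'(t) = 2t + 5.
N(t) = t·g'(t) − g(t) = t·(2t + 5) − (t^2 + 5t − 1) = t^2 + 1.
N(-2) = 5.

5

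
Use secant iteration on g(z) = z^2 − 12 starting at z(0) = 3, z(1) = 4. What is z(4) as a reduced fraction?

g(3) = −3, g(4) = 4. z(2) = 4 − 4·(4 − 3)/(4 − (−3)) = 24/7.
g(4) = 4, g(24/7) = −12/49. z(3) = (24/7) − (−12/49)·((24/7) − 4)/((−12/49) − 4) = 45/13.
g(24/7) = −12/49, g(45/13) = −3/169. z(4) = (45/13) − (−3/169)·((45/13) − (24/7))/((−3/169) − (−12/49)) = 724/209.

724/209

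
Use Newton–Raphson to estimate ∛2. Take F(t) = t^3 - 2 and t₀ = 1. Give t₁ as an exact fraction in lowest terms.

4/3

F'(t) = 3t^2.
F(1) = -1, F'(1) = 3, so t₁ = 1 - (-1)/3 = 4/3.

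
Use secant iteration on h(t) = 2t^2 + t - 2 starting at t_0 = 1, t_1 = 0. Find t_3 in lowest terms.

h(1) = 1, h(0) = -2. t_2 = 0 - (-2)·(0 - 1)/((-2) - 1) = 2/3.
h(0) = -2, h(2/3) = -4/9. t_3 = (2/3) - (-4/9)·((2/3) - 0)/((-4/9) - (-2)) = 6/7.

6/7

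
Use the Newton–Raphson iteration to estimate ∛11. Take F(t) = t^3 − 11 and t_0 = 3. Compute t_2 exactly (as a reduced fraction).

F'(t) = 3t^2.
F(3) = 16, F'(3) = 27, so t_1 = 3 − 16/27 = 65/27.
F(65/27) = 58112/19683, F'(65/27) = 4225/243, so t_2 = (65/27) − (58112/19683)/(4225/243) = 765763/342225.

765763/342225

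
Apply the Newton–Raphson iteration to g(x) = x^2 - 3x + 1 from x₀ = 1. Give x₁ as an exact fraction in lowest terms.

0

g'(x) = 2x - 3.
g(1) = -1, g'(1) = -1, so x₁ = 1 - (-1)/(-1) = 0.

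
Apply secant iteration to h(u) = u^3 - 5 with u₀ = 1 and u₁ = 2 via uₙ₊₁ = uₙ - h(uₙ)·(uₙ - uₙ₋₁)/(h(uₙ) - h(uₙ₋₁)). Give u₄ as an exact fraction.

16480535/9627139

h(1) = -4, h(2) = 3. u₂ = 2 - 3·(2 - 1)/(3 - (-4)) = 11/7.
h(2) = 3, h(11/7) = -384/343. u₃ = (11/7) - (-384/343)·((11/7) - 2)/((-384/343) - 3) = 265/157.
h(11/7) = -384/343, h(265/157) = -739840/3869893. u₄ = (265/157) - (-739840/3869893)·((265/157) - (11/7))/((-739840/3869893) - (-384/343)) = 16480535/9627139.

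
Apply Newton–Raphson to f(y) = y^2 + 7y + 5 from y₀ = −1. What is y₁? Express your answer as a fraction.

f'(y) = 2y + 7.
f(−1) = −1, f'(−1) = 5, so y₁ = (−1) − (−1)/5 = −4/5.

−4/5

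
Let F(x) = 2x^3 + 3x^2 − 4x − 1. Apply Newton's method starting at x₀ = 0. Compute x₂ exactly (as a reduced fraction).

−9/41

F'(x) = 6x^2 + 6x − 4.
F(0) = −1, F'(0) = −4, so x₁ = 0 − (−1)/(−4) = −1/4.
F(−1/4) = 5/32, F'(−1/4) = −41/8, so x₂ = (−1/4) − (5/32)/(−41/8) = −9/41.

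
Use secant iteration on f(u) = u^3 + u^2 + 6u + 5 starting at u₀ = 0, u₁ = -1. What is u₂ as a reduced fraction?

f(0) = 5, f(-1) = -1. u₂ = (-1) - (-1)·((-1) - 0)/((-1) - 5) = -5/6.

-5/6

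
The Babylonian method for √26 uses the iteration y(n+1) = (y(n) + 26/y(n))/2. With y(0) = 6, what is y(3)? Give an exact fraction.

y(1) = (6 + 26/6)/2 = 31/6.
y(2) = (31/6 + 26/(31/6))/2 = 1897/372.
y(3) = (1897/372 + 26/(1897/372))/2 = 7196593/1411368.

7196593/1411368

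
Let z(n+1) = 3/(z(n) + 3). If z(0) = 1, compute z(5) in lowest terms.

z(1) = 3/(1 + 3) = 3/4.
z(2) = 3/(3/4 + 3) = 4/5.
z(3) = 3/(4/5 + 3) = 15/19.
z(4) = 3/(15/19 + 3) = 19/24.
z(5) = 3/(19/24 + 3) = 72/91.

72/91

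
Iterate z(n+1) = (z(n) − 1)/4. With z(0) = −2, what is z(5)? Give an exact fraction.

z(1) = ((−2) − 1)/4 = −3/4.
z(2) = ((−3/4) − 1)/4 = −7/16.
z(3) = ((−7/16) − 1)/4 = −23/64.
z(4) = ((−23/64) − 1)/4 = −87/256.
z(5) = ((−87/256) − 1)/4 = −343/1024.

−343/1024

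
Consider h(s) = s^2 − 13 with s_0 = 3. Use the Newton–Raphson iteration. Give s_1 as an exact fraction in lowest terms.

h'(s) = 2s.
h(3) = −4, h'(3) = 6, so s_1 = 3 − (−4)/6 = 11/3.

11/3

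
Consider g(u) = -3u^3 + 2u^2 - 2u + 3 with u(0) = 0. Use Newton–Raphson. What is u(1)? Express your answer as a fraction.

g'(u) = -9u^2 + 4u - 2.
g(0) = 3, g'(0) = -2, so u(1) = 0 - 3/(-2) = 3/2.

3/2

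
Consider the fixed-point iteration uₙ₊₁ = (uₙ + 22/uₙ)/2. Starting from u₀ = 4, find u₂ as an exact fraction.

u₁ = (4 + 22/4)/2 = 19/4.
u₂ = (19/4 + 22/(19/4))/2 = 713/152.

713/152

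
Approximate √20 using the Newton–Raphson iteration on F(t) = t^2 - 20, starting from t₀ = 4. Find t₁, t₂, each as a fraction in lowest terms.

F'(t) = 2t.
F(4) = -4, F'(4) = 8, so t₁ = 4 - (-4)/8 = 9/2.
F(9/2) = 1/4, F'(9/2) = 9, so t₂ = (9/2) - (1/4)/9 = 161/36.

t₁ = 9/2, t₂ = 161/36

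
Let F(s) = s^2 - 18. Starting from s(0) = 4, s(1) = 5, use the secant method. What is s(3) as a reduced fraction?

F(4) = -2, F(5) = 7. s(2) = 5 - 7·(5 - 4)/(7 - (-2)) = 38/9.
F(5) = 7, F(38/9) = -14/81. s(3) = (38/9) - (-14/81)·((38/9) - 5)/((-14/81) - 7) = 352/83.

352/83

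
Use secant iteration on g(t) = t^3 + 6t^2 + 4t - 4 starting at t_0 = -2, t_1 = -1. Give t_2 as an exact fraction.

g(-2) = 4, g(-1) = -3. t_2 = (-1) - (-3)·((-1) - (-2))/((-3) - 4) = -10/7.

-10/7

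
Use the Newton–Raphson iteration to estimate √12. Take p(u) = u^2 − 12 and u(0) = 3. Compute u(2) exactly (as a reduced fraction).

97/28

p'(u) = 2u.
p(3) = −3, p'(3) = 6, so u(1) = 3 − (−3)/6 = 7/2.
p(7/2) = 1/4, p'(7/2) = 7, so u(2) = (7/2) − (1/4)/7 = 97/28.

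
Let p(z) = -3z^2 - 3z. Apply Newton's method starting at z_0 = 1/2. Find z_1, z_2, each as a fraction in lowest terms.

z_1 = 1/8, z_2 = 1/80

p'(z) = -6z - 3.
p(1/2) = -9/4, p'(1/2) = -6, so z_1 = (1/2) - (-9/4)/(-6) = 1/8.
p(1/8) = -27/64, p'(1/8) = -15/4, so z_2 = (1/8) - (-27/64)/(-15/4) = 1/80.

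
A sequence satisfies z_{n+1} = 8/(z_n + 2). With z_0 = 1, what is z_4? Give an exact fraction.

52/27

z_1 = 8/(1 + 2) = 8/3.
z_2 = 8/(8/3 + 2) = 12/7.
z_3 = 8/(12/7 + 2) = 28/13.
z_4 = 8/(28/13 + 2) = 52/27.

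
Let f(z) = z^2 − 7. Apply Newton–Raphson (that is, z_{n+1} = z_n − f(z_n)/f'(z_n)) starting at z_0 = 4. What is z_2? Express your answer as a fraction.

977/368

f'(z) = 2z.
f(4) = 9, f'(4) = 8, so z_1 = 4 − 9/8 = 23/8.
f(23/8) = 81/64, f'(23/8) = 23/4, so z_2 = (23/8) − (81/64)/(23/4) = 977/368.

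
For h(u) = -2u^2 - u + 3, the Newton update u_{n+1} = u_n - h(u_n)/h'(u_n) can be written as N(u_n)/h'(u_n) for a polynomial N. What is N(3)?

h'(u) = -4u - 1.
N(u) = u·h'(u) - h(u) = u·(-4u - 1) - (-2u^2 - u + 3) = -2u^2 - 3.
N(3) = -21.

-21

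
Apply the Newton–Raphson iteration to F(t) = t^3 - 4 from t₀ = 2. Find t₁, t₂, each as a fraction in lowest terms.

t₁ = 5/3, t₂ = 358/225

F'(t) = 3t^2.
F(2) = 4, F'(2) = 12, so t₁ = 2 - 4/12 = 5/3.
F(5/3) = 17/27, F'(5/3) = 25/3, so t₂ = (5/3) - (17/27)/(25/3) = 358/225.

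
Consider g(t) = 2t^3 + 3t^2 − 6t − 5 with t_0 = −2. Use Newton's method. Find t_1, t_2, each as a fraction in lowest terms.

g'(t) = 6t^2 + 6t − 6.
g(−2) = 3, g'(−2) = 6, so t_1 = (−2) − 3/6 = −5/2.
g(−5/2) = −5/2, g'(−5/2) = 33/2, so t_2 = (−5/2) − (−5/2)/(33/2) = −155/66.

t_1 = −5/2, t_2 = −155/66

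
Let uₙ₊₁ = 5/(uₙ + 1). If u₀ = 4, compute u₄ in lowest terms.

u₁ = 5/(4 + 1) = 1.
u₂ = 5/(1 + 1) = 5/2.
u₃ = 5/(5/2 + 1) = 10/7.
u₄ = 5/(10/7 + 1) = 35/17.

35/17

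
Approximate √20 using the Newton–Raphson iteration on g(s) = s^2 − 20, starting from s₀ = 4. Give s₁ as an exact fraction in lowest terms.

9/2

g'(s) = 2s.
g(4) = −4, g'(4) = 8, so s₁ = 4 − (−4)/8 = 9/2.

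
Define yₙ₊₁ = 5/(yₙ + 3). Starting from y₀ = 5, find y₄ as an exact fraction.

y₁ = 5/(5 + 3) = 5/8.
y₂ = 5/(5/8 + 3) = 40/29.
y₃ = 5/(40/29 + 3) = 145/127.
y₄ = 5/(145/127 + 3) = 635/526.

635/526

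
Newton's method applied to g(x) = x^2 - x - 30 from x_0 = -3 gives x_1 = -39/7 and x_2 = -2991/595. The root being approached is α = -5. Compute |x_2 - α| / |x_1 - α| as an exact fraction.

x_1 - α = -39/7 - (-5) = -39/7 + 5 = -4/7, so |x_1 - α| = 4/7.
x_2 - α = -2991/595 - (-5) = -2991/595 + 5 = -16/595, so |x_2 - α| = 16/595.
Ratio = (16/595) / (4/7) = 4/85.

4/85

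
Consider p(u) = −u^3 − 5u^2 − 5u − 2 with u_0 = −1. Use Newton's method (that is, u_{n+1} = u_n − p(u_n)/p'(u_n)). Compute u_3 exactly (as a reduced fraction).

−58/81

p'(u) = −3u^2 − 10u − 5.
p(−1) = −1, p'(−1) = 2, so u_1 = (−1) − (−1)/2 = −1/2.
p(−1/2) = −5/8, p'(−1/2) = −3/4, so u_2 = (−1/2) − (−5/8)/(−3/4) = −4/3.
p(−4/3) = −50/27, p'(−4/3) = 3, so u_3 = (−4/3) − (−50/27)/3 = −58/81.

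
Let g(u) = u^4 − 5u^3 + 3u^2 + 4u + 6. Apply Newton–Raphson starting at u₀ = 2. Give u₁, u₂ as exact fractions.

g'(u) = 4u^3 − 15u^2 + 6u + 4.
g(2) = 2, g'(2) = −12, so u₁ = 2 − 2/(−12) = 13/6.
g(13/6) = −89/1296, g'(13/6) = −1375/108, so u₂ = (13/6) − (−89/1296)/(−1375/108) = 11887/5500.

u₁ = 13/6, u₂ = 11887/5500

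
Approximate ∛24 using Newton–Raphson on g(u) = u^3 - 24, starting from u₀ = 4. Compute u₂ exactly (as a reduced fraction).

g'(u) = 3u^2.
g(4) = 40, g'(4) = 48, so u₁ = 4 - 40/48 = 19/6.
g(19/6) = 1675/216, g'(19/6) = 361/12, so u₂ = (19/6) - (1675/216)/(361/12) = 9451/3249.

9451/3249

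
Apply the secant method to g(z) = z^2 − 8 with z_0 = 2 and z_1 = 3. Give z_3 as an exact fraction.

82/29

g(2) = −4, g(3) = 1. z_2 = 3 − 1·(3 − 2)/(1 − (−4)) = 14/5.
g(3) = 1, g(14/5) = −4/25. z_3 = (14/5) − (−4/25)·((14/5) − 3)/((−4/25) − 1) = 82/29.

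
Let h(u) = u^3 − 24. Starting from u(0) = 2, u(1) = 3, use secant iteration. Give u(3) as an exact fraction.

h(2) = −16, h(3) = 3. u(2) = 3 − 3·(3 − 2)/(3 − (−16)) = 54/19.
h(3) = 3, h(54/19) = −7152/6859. u(3) = (54/19) − (−7152/6859)·((54/19) − 3)/((−7152/6859) − 3) = 8882/3081.

8882/3081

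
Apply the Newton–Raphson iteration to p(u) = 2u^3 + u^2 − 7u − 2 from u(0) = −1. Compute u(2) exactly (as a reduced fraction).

p'(u) = 6u^2 + 2u − 7.
p(−1) = 4, p'(−1) = −3, so u(1) = (−1) − 4/(−3) = 1/3.
p(1/3) = −112/27, p'(1/3) = −17/3, so u(2) = (1/3) − (−112/27)/(−17/3) = −61/153.

−61/153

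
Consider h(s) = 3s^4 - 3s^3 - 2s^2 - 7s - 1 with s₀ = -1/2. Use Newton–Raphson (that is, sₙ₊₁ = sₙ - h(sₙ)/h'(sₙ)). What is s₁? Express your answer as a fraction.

-29/140

h'(s) = 12s^3 - 9s^2 - 4s - 7.
h(-1/2) = 41/16, h'(-1/2) = -35/4, so s₁ = (-1/2) - (41/16)/(-35/4) = -29/140.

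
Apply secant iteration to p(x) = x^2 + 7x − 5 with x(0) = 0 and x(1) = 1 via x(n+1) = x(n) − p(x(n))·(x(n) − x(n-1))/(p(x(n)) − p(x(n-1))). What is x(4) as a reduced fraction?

p(0) = −5, p(1) = 3. x(2) = 1 − 3·(1 − 0)/(3 − (−5)) = 5/8.
p(1) = 3, p(5/8) = −15/64. x(3) = (5/8) − (−15/64)·((5/8) − 1)/((−15/64) − 3) = 15/23.
p(5/8) = −15/64, p(15/23) = −5/529. x(4) = (15/23) − (−5/529)·((15/23) − (5/8))/((−5/529) − (−15/64)) = 995/1523.

995/1523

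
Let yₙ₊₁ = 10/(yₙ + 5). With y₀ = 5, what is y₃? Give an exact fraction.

y₁ = 10/(5 + 5) = 1.
y₂ = 10/(1 + 5) = 5/3.
y₃ = 10/(5/3 + 5) = 3/2.

3/2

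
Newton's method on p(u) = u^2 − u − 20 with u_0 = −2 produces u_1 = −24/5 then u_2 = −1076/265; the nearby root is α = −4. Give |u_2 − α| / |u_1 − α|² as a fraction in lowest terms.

5/53

u_1 − α = −24/5 − (−4) = −24/5 + 4 = −4/5, so |u_1 − α| = 4/5.
u_2 − α = −1076/265 − (−4) = −1076/265 + 4 = −16/265, so |u_2 − α| = 16/265.
|u_1 − α|² = 16/25.
Ratio = (16/265) / (16/25) = 5/53.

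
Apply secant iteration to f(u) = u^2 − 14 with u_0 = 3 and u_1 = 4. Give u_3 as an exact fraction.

f(3) = −5, f(4) = 2. u_2 = 4 − 2·(4 − 3)/(2 − (−5)) = 26/7.
f(4) = 2, f(26/7) = −10/49. u_3 = (26/7) − (−10/49)·((26/7) − 4)/((−10/49) − 2) = 101/27.

101/27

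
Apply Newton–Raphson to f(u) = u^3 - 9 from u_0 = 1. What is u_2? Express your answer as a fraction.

2905/1089

f'(u) = 3u^2.
f(1) = -8, f'(1) = 3, so u_1 = 1 - (-8)/3 = 11/3.
f(11/3) = 1088/27, f'(11/3) = 121/3, so u_2 = (11/3) - (1088/27)/(121/3) = 2905/1089.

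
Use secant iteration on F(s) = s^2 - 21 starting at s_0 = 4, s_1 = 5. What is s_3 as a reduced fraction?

197/43

F(4) = -5, F(5) = 4. s_2 = 5 - 4·(5 - 4)/(4 - (-5)) = 41/9.
F(5) = 4, F(41/9) = -20/81. s_3 = (41/9) - (-20/81)·((41/9) - 5)/((-20/81) - 4) = 197/43.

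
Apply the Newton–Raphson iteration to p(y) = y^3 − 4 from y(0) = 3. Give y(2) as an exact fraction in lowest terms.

117239/68121

p'(y) = 3y^2.
p(3) = 23, p'(3) = 27, so y(1) = 3 − 23/27 = 58/27.
p(58/27) = 116380/19683, p'(58/27) = 3364/243, so y(2) = (58/27) − (116380/19683)/(3364/243) = 117239/68121.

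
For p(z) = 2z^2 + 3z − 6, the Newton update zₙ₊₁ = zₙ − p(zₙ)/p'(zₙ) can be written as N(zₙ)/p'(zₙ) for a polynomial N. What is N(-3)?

24

p'(z) = 4z + 3.
N(z) = z·p'(z) − p(z) = z·(4z + 3) − (2z^2 + 3z − 6) = 2z^2 + 6.
N(-3) = 24.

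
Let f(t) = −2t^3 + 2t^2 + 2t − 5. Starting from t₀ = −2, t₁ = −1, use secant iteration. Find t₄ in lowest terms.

−1617725/1260137

f(−2) = 15, f(−1) = −3. t₂ = (−1) − (−3)·((−1) − (−2))/((−3) − 15) = −7/6.
f(−1) = −3, f(−7/6) = −155/108. t₃ = (−7/6) − (−155/108)·((−7/6) − (−1))/((−155/108) − (−3)) = −223/169.
f(−7/6) = −155/108, f(−223/169) = 2115285/4826809. t₄ = (−223/169) − (2115285/4826809)·((−223/169) − (−7/6))/((2115285/4826809) − (−155/108)) = −1617725/1260137.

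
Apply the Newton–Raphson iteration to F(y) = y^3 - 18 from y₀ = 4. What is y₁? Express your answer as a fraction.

73/24

F'(y) = 3y^2.
F(4) = 46, F'(4) = 48, so y₁ = 4 - 46/48 = 73/24.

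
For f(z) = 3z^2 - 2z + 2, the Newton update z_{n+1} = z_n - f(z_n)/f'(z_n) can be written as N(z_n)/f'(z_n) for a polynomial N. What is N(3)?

25

f'(z) = 6z - 2.
N(z) = z·f'(z) - f(z) = z·(6z - 2) - (3z^2 - 2z + 2) = 3z^2 - 2.
N(3) = 25.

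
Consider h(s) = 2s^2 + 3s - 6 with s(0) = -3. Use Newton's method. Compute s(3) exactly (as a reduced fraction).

h'(s) = 4s + 3.
h(-3) = 3, h'(-3) = -9, so s(1) = (-3) - 3/(-9) = -8/3.
h(-8/3) = 2/9, h'(-8/3) = -23/3, so s(2) = (-8/3) - (2/9)/(-23/3) = -182/69.
h(-182/69) = 8/4761, h'(-182/69) = -521/69, so s(3) = (-182/69) - (8/4761)/(-521/69) = -94814/35949.

-94814/35949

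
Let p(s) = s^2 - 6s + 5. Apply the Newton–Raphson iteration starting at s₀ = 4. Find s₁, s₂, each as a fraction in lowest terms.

s₁ = 11/2, s₂ = 101/20

p'(s) = 2s - 6.
p(4) = -3, p'(4) = 2, so s₁ = 4 - (-3)/2 = 11/2.
p(11/2) = 9/4, p'(11/2) = 5, so s₂ = (11/2) - (9/4)/5 = 101/20.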